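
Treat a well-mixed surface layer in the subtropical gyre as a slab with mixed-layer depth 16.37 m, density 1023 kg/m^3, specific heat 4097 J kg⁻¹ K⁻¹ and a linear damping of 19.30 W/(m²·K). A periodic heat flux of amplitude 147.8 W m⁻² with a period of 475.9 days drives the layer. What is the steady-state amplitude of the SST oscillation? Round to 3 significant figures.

6.73 K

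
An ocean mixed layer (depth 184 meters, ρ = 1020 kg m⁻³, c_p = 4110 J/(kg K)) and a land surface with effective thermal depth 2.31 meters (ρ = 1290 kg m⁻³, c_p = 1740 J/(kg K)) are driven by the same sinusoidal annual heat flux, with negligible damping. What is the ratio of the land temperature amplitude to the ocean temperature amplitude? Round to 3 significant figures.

149

C_ocean = 1020 × 4110 × 184 = 7.71×10^8 J/(m²·K).
C_land = 1290 × 1740 × 2.31 = 5.19×10^6 J/(m²·K).
Undamped amplitude ∝ 1/C, so A_land/A_ocean = C_ocean/C_land = 149.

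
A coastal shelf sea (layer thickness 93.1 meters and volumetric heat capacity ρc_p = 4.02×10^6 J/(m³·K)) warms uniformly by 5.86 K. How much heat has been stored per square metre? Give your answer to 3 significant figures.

2.19×10^9

Areal heat capacity C = ρc_p × D = 4.02×10^6 × 93.1 = 3.74×10^8 J m⁻² K⁻¹.
ΔQ = C ΔT = 3.74×10^8 × 5.86 = 2.19×10^9 J/m².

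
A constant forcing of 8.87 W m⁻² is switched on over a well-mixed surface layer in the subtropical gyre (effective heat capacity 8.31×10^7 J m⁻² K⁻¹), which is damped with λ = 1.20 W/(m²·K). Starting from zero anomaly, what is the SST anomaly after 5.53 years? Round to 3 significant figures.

6.80 K

Areal heat capacity C = 8.31×10^7 J m⁻² K⁻¹ (given).
τ = C / λ = 8.31×10^7 / 1.20 = 6.92×10^7 s.
Equilibrium anomaly ΔT_eq = F / λ = 8.87 / 1.20 = 7.39 K.
t = 5.53 years = 1.75×10^8 s, so t/τ = 2.52.
ΔT(t) = ΔT_eq (1 − e^(−t/τ)) = 7.39 × (1 − e^−2.52) = 6.80 K.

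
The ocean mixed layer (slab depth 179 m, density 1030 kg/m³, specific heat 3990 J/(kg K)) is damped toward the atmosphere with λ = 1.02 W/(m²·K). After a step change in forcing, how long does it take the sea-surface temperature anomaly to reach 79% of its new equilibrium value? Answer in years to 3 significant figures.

35.7 years

Areal heat capacity C = ρ c_p D = 1030 × 3990 × 179 = 7.36×10^8 J/(m²·K).
τ = C / λ = 7.36×10^8 / 1.02 = 7.21×10^8 s.
Fraction reached: 1 − e^(−t/τ) = 0.79 ⇒ t = −τ ln(1 − 0.79) = τ × 1.56.
t = 1.13×10^9 s = 35.7 years.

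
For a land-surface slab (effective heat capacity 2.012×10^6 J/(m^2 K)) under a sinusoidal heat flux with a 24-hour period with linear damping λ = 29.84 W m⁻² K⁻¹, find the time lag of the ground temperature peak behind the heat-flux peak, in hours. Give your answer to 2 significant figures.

5.2 hours

Areal heat capacity C = 2.012×10^6 J/(m^2 K) (given).
ω = 2π / 86400 s = 7.27×10^-5 s⁻¹.
Phase lag φ = arctan(Cω/λ) = arctan(146/29.84) = 1.37 rad.
Time lag = φ / ω = 1.37 / 7.27×10^-5 = 18800 s = 5.23 hours.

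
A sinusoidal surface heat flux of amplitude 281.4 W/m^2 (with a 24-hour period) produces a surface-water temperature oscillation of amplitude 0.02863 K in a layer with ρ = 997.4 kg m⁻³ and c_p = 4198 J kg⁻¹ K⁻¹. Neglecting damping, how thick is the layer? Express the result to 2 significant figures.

32 m

ω = 2π / 86400 s = 7.27×10^-5 s⁻¹.
Required C = F₀ / (A ω) = 281.4 / (0.02863 × 7.27×10^-5) = 1.35×10^8 J/(m²·K).
D = C / (ρ c_p) = 1.35×10^8 / (997.4 × 4198) = 32.3 m.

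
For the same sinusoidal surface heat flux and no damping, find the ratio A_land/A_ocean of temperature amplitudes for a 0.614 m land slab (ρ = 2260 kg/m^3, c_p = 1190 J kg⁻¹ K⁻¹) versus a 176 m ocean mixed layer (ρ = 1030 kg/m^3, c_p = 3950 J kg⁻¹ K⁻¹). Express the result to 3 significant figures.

434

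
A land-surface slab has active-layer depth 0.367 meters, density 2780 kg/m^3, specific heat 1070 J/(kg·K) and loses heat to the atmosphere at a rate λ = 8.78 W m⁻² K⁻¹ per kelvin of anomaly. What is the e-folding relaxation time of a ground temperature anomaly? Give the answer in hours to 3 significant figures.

34.5 hours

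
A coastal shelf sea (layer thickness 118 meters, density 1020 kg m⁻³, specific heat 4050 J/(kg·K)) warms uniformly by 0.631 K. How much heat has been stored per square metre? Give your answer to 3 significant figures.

3.08×10^8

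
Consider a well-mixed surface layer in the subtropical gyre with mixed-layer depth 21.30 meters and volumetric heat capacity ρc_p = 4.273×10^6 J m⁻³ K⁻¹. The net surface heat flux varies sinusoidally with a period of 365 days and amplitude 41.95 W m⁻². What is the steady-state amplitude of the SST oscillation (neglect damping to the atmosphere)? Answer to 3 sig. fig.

Areal heat capacity C = ρc_p × D = 4.273×10^6 × 21.30 = 9.10×10^7 J/(m^2 K).
Angular frequency ω = 2π / T = 2π / 3.15×10^7 s = 1.99×10^-7 s⁻¹.
Cω = 9.10×10^7 × 1.99×10^-7 = 18.1 W/(m²·K).
Amplitude A = F₀ / (Cω) = 41.95 / 18.1 = 2.31 K.

2.31 K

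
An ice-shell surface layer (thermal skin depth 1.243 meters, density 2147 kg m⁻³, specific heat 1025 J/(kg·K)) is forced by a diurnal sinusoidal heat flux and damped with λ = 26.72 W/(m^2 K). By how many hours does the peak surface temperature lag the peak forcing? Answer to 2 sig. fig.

5.5 hours

Areal heat capacity C = ρ c_p D = 2147 × 1025 × 1.243 = 2.74×10^6 J/(m²·K).
ω = 2π / 86400 s = 7.27×10^-5 s⁻¹.
Phase lag φ = arctan(Cω/λ) = arctan(199/26.72) = 1.44 rad.
Time lag = φ / ω = 1.44 / 7.27×10^-5 = 19800 s = 5.49 hours.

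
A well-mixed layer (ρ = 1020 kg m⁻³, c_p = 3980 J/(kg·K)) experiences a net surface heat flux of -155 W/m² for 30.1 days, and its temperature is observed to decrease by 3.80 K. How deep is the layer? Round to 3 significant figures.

26.1 m

Heat input Q = F Δt = -155 × 2.60×10^6 s = -4.03×10^8 J/m².
Required areal heat capacity C = Q / ΔT = 1.06×10^8 J/(m²·K).
Depth D = C / (ρ c_p) = 1.06×10^8 / (1020 × 3980) = 26.1 m.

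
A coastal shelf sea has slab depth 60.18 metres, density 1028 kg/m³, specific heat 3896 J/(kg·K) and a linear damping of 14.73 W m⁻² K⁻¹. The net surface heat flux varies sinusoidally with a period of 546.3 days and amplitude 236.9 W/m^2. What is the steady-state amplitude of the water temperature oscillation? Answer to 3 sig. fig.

6.71 K

Areal heat capacity C = ρ c_p D = 1028 × 3896 × 60.18 = 2.41×10^8 J/(m²·K).
Angular frequency ω = 2π / T = 2π / 4.72×10^7 s = 1.33×10^-7 s⁻¹.
√((Cω)² + λ²) = √((32.1)² + 14.73²) = 35.3 W/(m²·K).
Amplitude A = F₀ / √((Cω)²+λ²) = 236.9 / 35.3 = 6.71 K.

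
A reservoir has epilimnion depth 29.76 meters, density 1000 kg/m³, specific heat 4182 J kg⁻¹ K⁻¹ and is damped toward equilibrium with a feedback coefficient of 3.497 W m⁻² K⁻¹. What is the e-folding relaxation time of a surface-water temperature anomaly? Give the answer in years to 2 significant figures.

Areal heat capacity C = ρ c_p D = 1000 × 4182 × 29.76 = 1.24×10^8 J m⁻² K⁻¹.
Relaxation time τ = C / λ = 1.24×10^8 / 3.497 = 3.56×10^7 s.
In years: 3.56×10^7 s / (3.156×10^7 s/year) = 1.13 years.

1.1 years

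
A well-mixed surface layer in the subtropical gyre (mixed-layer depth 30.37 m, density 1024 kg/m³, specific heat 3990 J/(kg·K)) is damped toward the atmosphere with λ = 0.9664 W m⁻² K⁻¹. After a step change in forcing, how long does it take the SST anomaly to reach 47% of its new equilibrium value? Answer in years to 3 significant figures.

2.58 years

Areal heat capacity C = ρ c_p D = 1024 × 3990 × 30.37 = 1.24×10^8 J/(m^2 K).
τ = C / λ = 1.24×10^8 / 0.9664 = 1.28×10^8 s.
Fraction reached: 1 − e^(−t/τ) = 0.47 ⇒ t = −τ ln(1 − 0.47) = τ × 0.635.
t = 8.15×10^7 s = 2.58 years.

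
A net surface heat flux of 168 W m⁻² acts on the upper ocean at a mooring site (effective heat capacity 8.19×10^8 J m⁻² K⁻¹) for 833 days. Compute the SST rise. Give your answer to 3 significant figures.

14.8 K

Areal heat capacity C = 8.19×10^8 J m⁻² K⁻¹ (given).
Net heat input Q = F Δt = 168 × (833 days × 86400 s/day) = 1.21×10^10 J/m².
ΔT = Q / C = 1.21×10^10 / 8.19×10^8 = 14.8 K.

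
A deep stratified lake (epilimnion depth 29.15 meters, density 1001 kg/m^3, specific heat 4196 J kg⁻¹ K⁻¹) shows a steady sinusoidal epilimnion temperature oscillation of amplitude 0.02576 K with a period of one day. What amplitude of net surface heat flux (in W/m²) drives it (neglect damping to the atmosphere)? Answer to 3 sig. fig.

Areal heat capacity C = ρ c_p D = 1001 × 4196 × 29.15 = 1.22×10^8 J/(m^2 K).
ω = 2π / 86400 s = 7.27×10^-5 s⁻¹.
Cω = 1.22×10^8 × 7.27×10^-5 = 8900 W/(m²·K).
F₀ = A × Cω = 0.02576 × 8900 = 229 W/m².

229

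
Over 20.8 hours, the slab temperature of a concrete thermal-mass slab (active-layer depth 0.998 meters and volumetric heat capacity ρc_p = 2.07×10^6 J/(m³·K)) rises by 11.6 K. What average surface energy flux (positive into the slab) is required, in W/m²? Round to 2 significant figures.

Areal heat capacity C = ρc_p × D = 2.07×10^6 × 0.998 = 2.07×10^6 J m⁻² K⁻¹.
Required heat per unit area: Q = C ΔT = 2.07×10^6 × 11.6 = 2.40×10^7 J/m².
Flux F = Q / Δt = 2.40×10^7 / 74900 s = 320 W/m².

320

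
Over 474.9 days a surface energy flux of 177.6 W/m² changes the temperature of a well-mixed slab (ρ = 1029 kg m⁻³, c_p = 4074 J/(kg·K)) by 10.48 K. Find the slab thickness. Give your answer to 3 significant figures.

Heat input Q = F Δt = 177.6 × 4.10×10^7 s = 7.29×10^9 J/m².
Required areal heat capacity C = Q / ΔT = 6.95×10^8 J/(m²·K).
Depth D = C / (ρ c_p) = 6.95×10^8 / (1029 × 4074) = 166 m.

166 m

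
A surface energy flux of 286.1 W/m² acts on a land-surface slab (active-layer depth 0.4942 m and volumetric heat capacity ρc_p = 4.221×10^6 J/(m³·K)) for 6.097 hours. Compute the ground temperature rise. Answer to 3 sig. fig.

3.01 K

Areal heat capacity C = ρc_p × D = 4.221×10^6 × 0.4942 = 2.09×10^6 J m⁻² K⁻¹.
Net heat input Q = F Δt = 286.1 × (6.097 hours × 3600 s/hour) = 6.28×10^6 J/m².
ΔT = Q / C = 6.28×10^6 / 2.09×10^6 = 3.01 K.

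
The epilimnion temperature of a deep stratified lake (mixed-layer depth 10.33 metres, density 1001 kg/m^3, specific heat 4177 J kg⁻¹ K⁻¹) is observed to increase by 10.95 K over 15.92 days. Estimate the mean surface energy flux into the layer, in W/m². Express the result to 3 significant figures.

344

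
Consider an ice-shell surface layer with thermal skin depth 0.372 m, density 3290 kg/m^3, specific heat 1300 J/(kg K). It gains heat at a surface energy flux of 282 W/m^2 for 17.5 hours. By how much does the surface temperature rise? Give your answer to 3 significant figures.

Areal heat capacity C = ρ c_p D = 3290 × 1300 × 0.372 = 1.59×10^6 J/(m²·K).
Net heat input Q = F Δt = 282 × (17.5 hours × 3600 s/hour) = 1.78×10^7 J/m².
ΔT = Q / C = 1.78×10^7 / 1.59×10^6 = 11.2 K.

11.2 K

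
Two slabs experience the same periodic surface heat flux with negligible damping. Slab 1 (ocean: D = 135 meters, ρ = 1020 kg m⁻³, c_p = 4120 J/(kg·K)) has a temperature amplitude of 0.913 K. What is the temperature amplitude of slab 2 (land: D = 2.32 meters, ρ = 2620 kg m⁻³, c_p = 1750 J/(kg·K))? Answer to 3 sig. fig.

C_ocean = 5.67×10^8 J/(m²·K); C_land = 1.06×10^7 J/(m²·K).
A ∝ 1/C ⇒ A_land = A_ocean × C_ocean/C_land = 0.913 × 53.3 = 48.7 K.

48.7 K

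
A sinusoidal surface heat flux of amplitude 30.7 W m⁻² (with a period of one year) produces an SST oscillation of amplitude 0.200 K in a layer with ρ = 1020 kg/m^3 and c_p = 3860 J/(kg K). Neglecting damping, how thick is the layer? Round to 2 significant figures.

ω = 2π / 3.15×10^7 s = 1.99×10^-7 s⁻¹.
Required C = F₀ / (A ω) = 30.7 / (0.200 × 1.99×10^-7) = 7.70×10^8 J/(m²·K).
D = C / (ρ c_p) = 7.70×10^8 / (1020 × 3860) = 196 m.

200 m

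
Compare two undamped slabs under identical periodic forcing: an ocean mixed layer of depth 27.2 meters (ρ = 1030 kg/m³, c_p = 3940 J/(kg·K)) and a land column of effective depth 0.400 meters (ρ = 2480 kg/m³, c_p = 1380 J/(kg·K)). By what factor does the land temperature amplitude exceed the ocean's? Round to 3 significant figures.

C_ocean = 1030 × 3940 × 27.2 = 1.10×10^8 J/(m²·K).
C_land = 2480 × 1380 × 0.400 = 1.37×10^6 J/(m²·K).
Undamped amplitude ∝ 1/C, so A_land/A_ocean = C_ocean/C_land = 80.6.

80.6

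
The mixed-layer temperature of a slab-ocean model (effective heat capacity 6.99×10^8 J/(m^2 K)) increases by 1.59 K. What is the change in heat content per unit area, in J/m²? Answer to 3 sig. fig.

1.11×10^9

Areal heat capacity C = 6.99×10^8 J/(m^2 K) (given).
ΔQ = C ΔT = 6.99×10^8 × 1.59 = 1.11×10^9 J/m².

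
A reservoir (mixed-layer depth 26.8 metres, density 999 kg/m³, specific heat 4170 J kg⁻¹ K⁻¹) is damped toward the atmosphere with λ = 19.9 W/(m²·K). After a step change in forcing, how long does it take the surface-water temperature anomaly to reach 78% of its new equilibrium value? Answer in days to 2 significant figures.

98 days

Areal heat capacity C = ρ c_p D = 999 × 4170 × 26.8 = 1.12×10^8 J/(m^2 K).
τ = C / λ = 1.12×10^8 / 19.9 = 5.61×10^6 s.
Fraction reached: 1 − e^(−t/τ) = 0.78 ⇒ t = −τ ln(1 − 0.78) = τ × 1.51.
t = 8.49×10^6 s = 98.3 days.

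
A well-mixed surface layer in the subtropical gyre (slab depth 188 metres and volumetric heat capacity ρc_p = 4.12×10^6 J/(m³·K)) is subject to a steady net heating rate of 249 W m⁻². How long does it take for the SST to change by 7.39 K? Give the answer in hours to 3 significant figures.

Areal heat capacity C = ρc_p × D = 4.12×10^6 × 188 = 7.75×10^8 J/(m²·K).
Time required: Δt = C ΔT / F = 7.75×10^8 × 7.39 / 249 = 2.30×10^7 s.
In hours: 2.30×10^7 s / (3600 s/hour) = 6390 hours.

6390 hours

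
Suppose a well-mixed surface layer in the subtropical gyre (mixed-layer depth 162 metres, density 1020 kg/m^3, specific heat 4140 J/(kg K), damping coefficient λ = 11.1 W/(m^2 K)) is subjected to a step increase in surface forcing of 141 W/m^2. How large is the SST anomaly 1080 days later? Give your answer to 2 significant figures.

Areal heat capacity C = ρ c_p D = 1020 × 4140 × 162 = 6.84×10^8 J m⁻² K⁻¹.
τ = C / λ = 6.84×10^8 / 11.1 = 6.16×10^7 s.
Equilibrium anomaly ΔT_eq = F / λ = 141 / 11.1 = 12.7 K.
t = 1080 days = 9.33×10^7 s, so t/τ = 1.51.
ΔT(t) = ΔT_eq (1 − e^(−t/τ)) = 12.7 × (1 − e^−1.51) = 9.91 K.

9.9 K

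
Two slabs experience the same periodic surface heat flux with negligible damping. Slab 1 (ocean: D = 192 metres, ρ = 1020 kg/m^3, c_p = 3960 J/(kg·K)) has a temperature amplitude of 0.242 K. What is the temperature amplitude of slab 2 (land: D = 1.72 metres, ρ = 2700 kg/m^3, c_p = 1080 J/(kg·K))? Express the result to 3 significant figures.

37.4 K

C_ocean = 7.76×10^8 J/(m²·K); C_land = 5.02×10^6 J/(m²·K).
A ∝ 1/C ⇒ A_land = A_ocean × C_ocean/C_land = 0.242 × 155 = 37.4 K.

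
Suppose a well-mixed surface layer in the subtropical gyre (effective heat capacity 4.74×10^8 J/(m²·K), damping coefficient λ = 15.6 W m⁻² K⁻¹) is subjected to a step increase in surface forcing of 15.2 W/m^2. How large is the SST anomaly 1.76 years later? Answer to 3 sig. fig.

0.818 K

Areal heat capacity C = 4.74×10^8 J/(m²·K) (given).
τ = C / λ = 4.74×10^8 / 15.6 = 3.04×10^7 s.
Equilibrium anomaly ΔT_eq = F / λ = 15.2 / 15.6 = 0.974 K.
t = 1.76 years = 5.55×10^7 s, so t/τ = 1.83.
ΔT(t) = ΔT_eq (1 − e^(−t/τ)) = 0.974 × (1 − e^−1.83) = 0.818 K.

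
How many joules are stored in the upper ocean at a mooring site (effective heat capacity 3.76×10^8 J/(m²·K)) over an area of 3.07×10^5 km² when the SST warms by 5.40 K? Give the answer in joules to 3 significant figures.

6.23×10^20 J

Areal heat capacity C = 3.76×10^8 J/(m²·K) (given).
Heat per unit area: q = C ΔT = 3.76×10^8 × 5.40 = 2.03×10^9 J/m².
Total heat: Q = q × A = 2.03×10^9 × (3.07×10^5 × 10⁶ m²) = 6.23×10^20 J.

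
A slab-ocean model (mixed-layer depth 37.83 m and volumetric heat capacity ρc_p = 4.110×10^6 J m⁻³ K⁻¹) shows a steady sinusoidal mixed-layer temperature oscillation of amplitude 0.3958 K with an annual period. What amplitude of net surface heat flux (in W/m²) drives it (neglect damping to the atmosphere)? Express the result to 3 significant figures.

Areal heat capacity C = ρc_p × D = 4.110×10^6 × 37.83 = 1.55×10^8 J/(m^2 K).
ω = 2π / 3.15×10^7 s = 1.99×10^-7 s⁻¹.
Cω = 1.55×10^8 × 1.99×10^-7 = 31.0 W/(m²·K).
F₀ = A × Cω = 0.3958 × 31.0 = 12.3 W/m².

12.3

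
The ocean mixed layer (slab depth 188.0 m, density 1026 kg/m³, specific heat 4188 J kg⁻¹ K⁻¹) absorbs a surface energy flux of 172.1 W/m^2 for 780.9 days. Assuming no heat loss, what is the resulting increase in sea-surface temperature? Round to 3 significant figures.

Areal heat capacity C = ρ c_p D = 1026 × 4188 × 188.0 = 8.08×10^8 J/(m²·K).
Net heat input Q = F Δt = 172.1 × (780.9 days × 86400 s/day) = 1.16×10^10 J/m².
ΔT = Q / C = 1.16×10^10 / 8.08×10^8 = 14.4 K.

14.4 K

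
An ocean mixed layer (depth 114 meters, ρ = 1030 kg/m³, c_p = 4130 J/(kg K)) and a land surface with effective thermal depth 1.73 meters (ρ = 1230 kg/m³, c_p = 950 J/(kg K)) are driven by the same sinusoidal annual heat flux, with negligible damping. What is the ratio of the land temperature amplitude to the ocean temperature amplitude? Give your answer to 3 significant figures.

240

C_ocean = 1030 × 4130 × 114 = 4.85×10^8 J/(m²·K).
C_land = 1230 × 950 × 1.73 = 2.02×10^6 J/(m²·K).
Undamped amplitude ∝ 1/C, so A_land/A_ocean = C_ocean/C_land = 240.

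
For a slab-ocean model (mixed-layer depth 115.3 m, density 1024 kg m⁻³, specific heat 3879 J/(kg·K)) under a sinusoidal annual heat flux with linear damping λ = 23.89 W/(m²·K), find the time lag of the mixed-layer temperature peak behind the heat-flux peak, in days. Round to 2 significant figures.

Areal heat capacity C = ρ c_p D = 1024 × 3879 × 115.3 = 4.58×10^8 J/(m²·K).
ω = 2π / 3.15×10^7 s = 1.99×10^-7 s⁻¹.
Phase lag φ = arctan(Cω/λ) = arctan(91.2/23.89) = 1.31 rad.
Time lag = φ / ω = 1.31 / 1.99×10^-7 = 6.60×10^6 s = 76.4 days.

76 days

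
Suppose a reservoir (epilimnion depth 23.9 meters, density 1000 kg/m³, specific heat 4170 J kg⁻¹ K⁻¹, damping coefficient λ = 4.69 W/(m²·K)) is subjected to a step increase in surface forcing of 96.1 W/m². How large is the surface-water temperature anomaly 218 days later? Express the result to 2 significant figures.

12 K

Areal heat capacity C = ρ c_p D = 1000 × 4170 × 23.9 = 9.97×10^7 J/(m^2 K).
τ = C / λ = 9.97×10^7 / 4.69 = 2.13×10^7 s.
Equilibrium anomaly ΔT_eq = F / λ = 96.1 / 4.69 = 20.5 K.
t = 218 days = 1.88×10^7 s, so t/τ = 0.886.
ΔT(t) = ΔT_eq (1 − e^(−t/τ)) = 20.5 × (1 − e^−0.886) = 12.0 K.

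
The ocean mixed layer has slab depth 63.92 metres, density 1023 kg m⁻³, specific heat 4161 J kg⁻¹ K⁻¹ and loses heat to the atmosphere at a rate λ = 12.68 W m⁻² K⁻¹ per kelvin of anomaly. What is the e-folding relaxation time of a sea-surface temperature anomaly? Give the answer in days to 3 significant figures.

Areal heat capacity C = ρ c_p D = 1023 × 4161 × 63.92 = 2.72×10^8 J/(m²·K).
Relaxation time τ = C / λ = 2.72×10^8 / 12.68 = 2.15×10^7 s.
In days: 2.15×10^7 s / (86400 s/day) = 248 days.

248 days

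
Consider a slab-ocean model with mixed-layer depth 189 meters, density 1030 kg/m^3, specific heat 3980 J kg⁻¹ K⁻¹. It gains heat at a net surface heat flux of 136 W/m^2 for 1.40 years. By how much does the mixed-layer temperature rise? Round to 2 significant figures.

7.8 K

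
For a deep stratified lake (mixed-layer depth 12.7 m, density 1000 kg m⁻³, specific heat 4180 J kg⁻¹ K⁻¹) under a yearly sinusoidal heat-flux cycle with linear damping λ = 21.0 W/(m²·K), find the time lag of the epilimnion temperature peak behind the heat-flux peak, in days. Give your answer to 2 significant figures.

27 days

Areal heat capacity C = ρ c_p D = 1000 × 4180 × 12.7 = 5.31×10^7 J/(m²·K).
ω = 2π / 3.15×10^7 s = 1.99×10^-7 s⁻¹.
Phase lag φ = arctan(Cω/λ) = arctan(10.6/21.0) = 0.467 rad.
Time lag = φ / ω = 0.467 / 1.99×10^-7 = 2.34×10^6 s = 27.1 days.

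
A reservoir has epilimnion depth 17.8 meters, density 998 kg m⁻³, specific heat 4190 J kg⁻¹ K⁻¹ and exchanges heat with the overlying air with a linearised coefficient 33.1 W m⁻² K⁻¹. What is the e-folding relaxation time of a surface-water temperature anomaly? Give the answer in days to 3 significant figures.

Areal heat capacity C = ρ c_p D = 998 × 4190 × 17.8 = 7.44×10^7 J/(m²·K).
Relaxation time τ = C / λ = 7.44×10^7 / 33.1 = 2.25×10^6 s.
In days: 2.25×10^6 s / (86400 s/day) = 26.0 days.

26.0 days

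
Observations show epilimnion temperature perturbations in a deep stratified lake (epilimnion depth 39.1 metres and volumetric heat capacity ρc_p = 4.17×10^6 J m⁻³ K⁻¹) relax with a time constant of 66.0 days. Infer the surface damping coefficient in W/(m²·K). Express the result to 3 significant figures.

28.6

Areal heat capacity C = ρc_p × D = 4.17×10^6 × 39.1 = 1.63×10^8 J/(m²·K).
τ = 66.0 days = 5.70×10^6 s.
λ = C / τ = 1.63×10^8 / 5.70×10^6 = 28.6 W/(m²·K).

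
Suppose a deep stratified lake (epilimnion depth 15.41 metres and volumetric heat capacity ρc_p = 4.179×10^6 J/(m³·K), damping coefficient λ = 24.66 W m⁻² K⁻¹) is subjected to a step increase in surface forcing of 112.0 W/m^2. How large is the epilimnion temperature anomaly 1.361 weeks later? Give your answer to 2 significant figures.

1.2 K

Areal heat capacity C = ρc_p × D = 4.179×10^6 × 15.41 = 6.44×10^7 J m⁻² K⁻¹.
τ = C / λ = 6.44×10^7 / 24.66 = 2.61×10^6 s.
Equilibrium anomaly ΔT_eq = F / λ = 112.0 / 24.66 = 4.54 K.
t = 1.361 weeks = 8.23×10^5 s, so t/τ = 0.315.
ΔT(t) = ΔT_eq (1 − e^(−t/τ)) = 4.54 × (1 − e^−0.315) = 1.23 K.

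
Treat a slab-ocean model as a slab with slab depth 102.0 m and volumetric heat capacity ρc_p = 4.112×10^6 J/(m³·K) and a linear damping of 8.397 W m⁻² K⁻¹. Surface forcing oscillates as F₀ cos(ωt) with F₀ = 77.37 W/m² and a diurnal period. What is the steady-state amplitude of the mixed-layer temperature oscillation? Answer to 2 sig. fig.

0.0025 K

Areal heat capacity C = ρc_p × D = 4.112×10^6 × 102.0 = 4.19×10^8 J/(m²·K).
Angular frequency ω = 2π / T = 2π / 86400 s = 7.27×10^-5 s⁻¹.
√((Cω)² + λ²) = √((30500)² + 8.397²) = 30500 W/(m²·K).
Amplitude A = F₀ / √((Cω)²+λ²) = 77.37 / 30500 = 0.00254 K.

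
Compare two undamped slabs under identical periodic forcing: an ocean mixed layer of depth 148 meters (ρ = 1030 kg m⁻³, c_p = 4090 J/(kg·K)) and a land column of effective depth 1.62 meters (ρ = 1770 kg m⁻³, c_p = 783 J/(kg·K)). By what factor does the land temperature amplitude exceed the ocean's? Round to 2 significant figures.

280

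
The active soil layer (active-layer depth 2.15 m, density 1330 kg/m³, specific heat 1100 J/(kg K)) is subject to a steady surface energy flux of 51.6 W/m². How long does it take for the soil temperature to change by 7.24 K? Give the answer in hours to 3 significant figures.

123 hours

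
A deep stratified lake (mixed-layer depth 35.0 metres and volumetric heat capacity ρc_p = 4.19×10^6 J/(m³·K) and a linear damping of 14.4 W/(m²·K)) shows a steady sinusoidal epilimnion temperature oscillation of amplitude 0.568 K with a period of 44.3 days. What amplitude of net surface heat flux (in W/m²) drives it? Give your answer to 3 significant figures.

137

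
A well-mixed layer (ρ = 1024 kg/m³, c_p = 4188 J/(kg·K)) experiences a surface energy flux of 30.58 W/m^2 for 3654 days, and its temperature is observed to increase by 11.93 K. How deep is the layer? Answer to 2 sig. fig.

190 m

Heat input Q = F Δt = 30.58 × 3.16×10^8 s = 9.65×10^9 J/m².
Required areal heat capacity C = Q / ΔT = 8.09×10^8 J/(m²·K).
Depth D = C / (ρ c_p) = 8.09×10^8 / (1024 × 4188) = 189 m.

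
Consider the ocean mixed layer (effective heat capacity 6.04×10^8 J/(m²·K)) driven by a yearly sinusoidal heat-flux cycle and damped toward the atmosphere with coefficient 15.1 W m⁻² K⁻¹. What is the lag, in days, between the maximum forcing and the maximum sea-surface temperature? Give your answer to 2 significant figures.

Areal heat capacity C = 6.04×10^8 J/(m²·K) (given).
ω = 2π / 3.15×10^7 s = 1.99×10^-7 s⁻¹.
Phase lag φ = arctan(Cω/λ) = arctan(120/15.1) = 1.45 rad.
Time lag = φ / ω = 1.45 / 1.99×10^-7 = 7.26×10^6 s = 84.0 days.

84 days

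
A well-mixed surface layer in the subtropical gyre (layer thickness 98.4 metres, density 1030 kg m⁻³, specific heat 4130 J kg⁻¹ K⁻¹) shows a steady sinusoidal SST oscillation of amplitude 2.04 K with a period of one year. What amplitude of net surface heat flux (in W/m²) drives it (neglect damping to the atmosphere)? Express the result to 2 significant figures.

Areal heat capacity C = ρ c_p D = 1030 × 4130 × 98.4 = 4.19×10^8 J/(m²·K).
ω = 2π / 3.15×10^7 s = 1.99×10^-7 s⁻¹.
Cω = 4.19×10^8 × 1.99×10^-7 = 83.4 W/(m²·K).
F₀ = A × Cω = 2.04 × 83.4 = 170 W/m².

170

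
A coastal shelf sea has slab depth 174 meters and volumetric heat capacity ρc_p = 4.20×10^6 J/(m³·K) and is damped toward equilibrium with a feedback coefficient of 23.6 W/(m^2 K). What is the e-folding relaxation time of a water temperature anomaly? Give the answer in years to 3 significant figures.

0.981 years

Areal heat capacity C = ρc_p × D = 4.20×10^6 × 174 = 7.31×10^8 J/(m²·K).
Relaxation time τ = C / λ = 7.31×10^8 / 23.6 = 3.10×10^7 s.
In years: 3.10×10^7 s / (3.156×10^7 s/year) = 0.981 years.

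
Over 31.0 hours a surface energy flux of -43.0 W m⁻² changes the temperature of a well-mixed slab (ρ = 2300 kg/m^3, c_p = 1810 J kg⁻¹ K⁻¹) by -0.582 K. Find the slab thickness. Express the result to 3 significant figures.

1.98 m

Heat input Q = F Δt = -43.0 × 1.12×10^5 s = -4.80×10^6 J/m².
Required areal heat capacity C = Q / ΔT = 8.25×10^6 J/(m²·K).
Depth D = C / (ρ c_p) = 8.25×10^6 / (2300 × 1810) = 1.98 m.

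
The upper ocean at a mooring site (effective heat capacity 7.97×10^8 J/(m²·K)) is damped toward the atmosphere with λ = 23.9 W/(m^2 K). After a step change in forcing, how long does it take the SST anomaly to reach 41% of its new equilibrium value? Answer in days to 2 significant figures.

Areal heat capacity C = 7.97×10^8 J/(m²·K) (given).
τ = C / λ = 7.97×10^8 / 23.9 = 3.33×10^7 s.
Fraction reached: 1 − e^(−t/τ) = 0.41 ⇒ t = −τ ln(1 − 0.41) = τ × 0.528.
t = 1.76×10^7 s = 204 days.

200 days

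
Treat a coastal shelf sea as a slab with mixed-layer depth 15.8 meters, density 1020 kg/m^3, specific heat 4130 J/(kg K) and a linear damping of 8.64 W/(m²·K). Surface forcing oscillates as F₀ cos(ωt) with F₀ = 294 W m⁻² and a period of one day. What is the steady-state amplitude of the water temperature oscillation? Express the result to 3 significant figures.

0.0607 K

Areal heat capacity C = ρ c_p D = 1020 × 4130 × 15.8 = 6.66×10^7 J/(m^2 K).
Angular frequency ω = 2π / T = 2π / 86400 s = 7.27×10^-5 s⁻¹.
√((Cω)² + λ²) = √((4840)² + 8.64²) = 4840 W/(m²·K).
Amplitude A = F₀ / √((Cω)²+λ²) = 294 / 4840 = 0.0607 K.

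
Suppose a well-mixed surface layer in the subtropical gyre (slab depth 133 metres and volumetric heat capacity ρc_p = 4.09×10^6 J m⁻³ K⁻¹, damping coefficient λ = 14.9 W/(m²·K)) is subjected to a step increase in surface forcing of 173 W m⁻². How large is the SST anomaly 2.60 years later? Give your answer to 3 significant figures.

10.4 K

Areal heat capacity C = ρc_p × D = 4.09×10^6 × 133 = 5.44×10^8 J/(m²·K).
τ = C / λ = 5.44×10^8 / 14.9 = 3.65×10^7 s.
Equilibrium anomaly ΔT_eq = F / λ = 173 / 14.9 = 11.6 K.
t = 2.60 years = 8.20×10^7 s, so t/τ = 2.25.
ΔT(t) = ΔT_eq (1 − e^(−t/τ)) = 11.6 × (1 − e^−2.25) = 10.4 K.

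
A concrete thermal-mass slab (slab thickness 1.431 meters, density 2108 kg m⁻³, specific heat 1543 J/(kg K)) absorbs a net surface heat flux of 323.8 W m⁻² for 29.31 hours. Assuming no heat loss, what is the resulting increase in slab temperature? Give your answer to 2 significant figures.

Areal heat capacity C = ρ c_p D = 2108 × 1543 × 1.431 = 4.65×10^6 J/(m²·K).
Net heat input Q = F Δt = 323.8 × (29.31 hours × 3600 s/hour) = 3.42×10^7 J/m².
ΔT = Q / C = 3.42×10^7 / 4.65×10^6 = 7.34 K.

7.3 K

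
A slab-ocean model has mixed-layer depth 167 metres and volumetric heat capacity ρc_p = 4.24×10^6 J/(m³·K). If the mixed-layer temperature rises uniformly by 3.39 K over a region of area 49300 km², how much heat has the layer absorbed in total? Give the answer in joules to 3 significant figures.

1.18×10^20 J

Areal heat capacity C = ρc_p × D = 4.24×10^6 × 167 = 7.08×10^8 J/(m²·K).
Heat per unit area: q = C ΔT = 7.08×10^8 × 3.39 = 2.40×10^9 J/m².
Total heat: Q = q × A = 2.40×10^9 × (49300 × 10⁶ m²) = 1.18×10^20 J.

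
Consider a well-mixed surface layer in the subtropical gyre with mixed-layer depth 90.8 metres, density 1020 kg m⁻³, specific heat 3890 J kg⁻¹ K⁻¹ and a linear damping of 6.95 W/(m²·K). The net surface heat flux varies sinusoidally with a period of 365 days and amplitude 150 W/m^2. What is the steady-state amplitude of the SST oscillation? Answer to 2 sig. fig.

2.1 K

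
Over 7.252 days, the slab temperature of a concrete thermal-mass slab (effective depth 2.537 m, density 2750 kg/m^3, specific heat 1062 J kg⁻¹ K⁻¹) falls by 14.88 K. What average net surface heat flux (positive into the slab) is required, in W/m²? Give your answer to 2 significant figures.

Areal heat capacity C = ρ c_p D = 2750 × 1062 × 2.537 = 7.41×10^6 J/(m^2 K).
Required heat per unit area: Q = C ΔT = 7.41×10^6 × -14.88 = -1.10×10^8 J/m².
Flux F = Q / Δt = -1.10×10^8 / 6.27×10^5 s = -176 W/m².

-180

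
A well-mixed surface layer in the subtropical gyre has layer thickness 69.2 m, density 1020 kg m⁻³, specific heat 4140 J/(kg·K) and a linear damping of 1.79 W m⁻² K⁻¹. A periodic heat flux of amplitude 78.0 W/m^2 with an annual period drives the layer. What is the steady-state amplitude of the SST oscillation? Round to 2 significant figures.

Areal heat capacity C = ρ c_p D = 1020 × 4140 × 69.2 = 2.92×10^8 J/(m^2 K).
Angular frequency ω = 2π / T = 2π / 3.15×10^7 s = 1.99×10^-7 s⁻¹.
√((Cω)² + λ²) = √((58.2)² + 1.79²) = 58.2 W/(m²·K).
Amplitude A = F₀ / √((Cω)²+λ²) = 78.0 / 58.2 = 1.34 K.

1.3 K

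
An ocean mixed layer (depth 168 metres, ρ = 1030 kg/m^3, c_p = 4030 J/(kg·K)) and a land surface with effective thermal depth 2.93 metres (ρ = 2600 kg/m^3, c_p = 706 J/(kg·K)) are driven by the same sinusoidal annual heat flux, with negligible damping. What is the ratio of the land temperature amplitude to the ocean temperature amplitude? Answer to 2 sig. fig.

C_ocean = 1030 × 4030 × 168 = 6.97×10^8 J/(m²·K).
C_land = 2600 × 706 × 2.93 = 5.38×10^6 J/(m²·K).
Undamped amplitude ∝ 1/C, so A_land/A_ocean = C_ocean/C_land = 130.

130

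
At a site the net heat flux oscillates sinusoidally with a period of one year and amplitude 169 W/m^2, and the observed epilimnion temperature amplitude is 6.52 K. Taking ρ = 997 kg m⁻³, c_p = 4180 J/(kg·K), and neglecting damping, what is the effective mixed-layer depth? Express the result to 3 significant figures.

ω = 2π / 3.15×10^7 s = 1.99×10^-7 s⁻¹.
Required C = F₀ / (A ω) = 169 / (6.52 × 1.99×10^-7) = 1.30×10^8 J/(m²·K).
D = C / (ρ c_p) = 1.30×10^8 / (997 × 4180) = 31.2 m.

31.2 m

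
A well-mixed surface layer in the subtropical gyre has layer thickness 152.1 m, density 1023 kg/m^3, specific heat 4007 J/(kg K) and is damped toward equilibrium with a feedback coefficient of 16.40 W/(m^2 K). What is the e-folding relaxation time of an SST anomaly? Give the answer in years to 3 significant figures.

1.20 years

Areal heat capacity C = ρ c_p D = 1023 × 4007 × 152.1 = 6.23×10^8 J/(m²·K).
Relaxation time τ = C / λ = 6.23×10^8 / 16.40 = 3.80×10^7 s.
In years: 3.80×10^7 s / (3.156×10^7 s/year) = 1.20 years.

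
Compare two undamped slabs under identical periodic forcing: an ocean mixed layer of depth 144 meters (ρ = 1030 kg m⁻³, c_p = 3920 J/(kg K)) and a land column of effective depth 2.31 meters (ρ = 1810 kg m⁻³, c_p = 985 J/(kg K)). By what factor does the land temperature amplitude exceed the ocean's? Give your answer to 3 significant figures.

141

C_ocean = 1030 × 3920 × 144 = 5.81×10^8 J/(m²·K).
C_land = 1810 × 985 × 2.31 = 4.12×10^6 J/(m²·K).
Undamped amplitude ∝ 1/C, so A_land/A_ocean = C_ocean/C_land = 141.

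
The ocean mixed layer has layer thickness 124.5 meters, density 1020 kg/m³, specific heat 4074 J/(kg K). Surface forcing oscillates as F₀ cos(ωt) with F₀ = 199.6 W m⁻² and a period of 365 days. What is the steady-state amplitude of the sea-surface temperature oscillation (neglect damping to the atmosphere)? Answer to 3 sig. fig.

Areal heat capacity C = ρ c_p D = 1020 × 4074 × 124.5 = 5.17×10^8 J/(m²·K).
Angular frequency ω = 2π / T = 2π / 3.15×10^7 s = 1.99×10^-7 s⁻¹.
Cω = 5.17×10^8 × 1.99×10^-7 = 103 W/(m²·K).
Amplitude A = F₀ / (Cω) = 199.6 / 103 = 1.94 K.

1.94 K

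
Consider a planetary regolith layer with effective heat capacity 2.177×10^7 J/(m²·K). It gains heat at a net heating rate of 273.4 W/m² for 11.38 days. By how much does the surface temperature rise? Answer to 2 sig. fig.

12 K

Areal heat capacity C = 2.177×10^7 J/(m²·K) (given).
Net heat input Q = F Δt = 273.4 × (11.38 days × 86400 s/day) = 2.69×10^8 J/m².
ΔT = Q / C = 2.69×10^8 / 2.18×10^7 = 12.3 K.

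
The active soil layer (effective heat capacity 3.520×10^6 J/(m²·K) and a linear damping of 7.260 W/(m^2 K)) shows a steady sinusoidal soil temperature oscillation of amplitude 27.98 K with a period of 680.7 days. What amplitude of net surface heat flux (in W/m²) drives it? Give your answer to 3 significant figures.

Areal heat capacity C = 3.520×10^6 J/(m²·K) (given).
ω = 2π / 5.88×10^7 s = 1.07×10^-7 s⁻¹.
√((Cω)² + λ²) = √((0.376)² + 7.260²) = 7.27 W/(m²·K).
F₀ = A × √((Cω)²+λ²) = 27.98 × 7.27 = 203 W/m².

203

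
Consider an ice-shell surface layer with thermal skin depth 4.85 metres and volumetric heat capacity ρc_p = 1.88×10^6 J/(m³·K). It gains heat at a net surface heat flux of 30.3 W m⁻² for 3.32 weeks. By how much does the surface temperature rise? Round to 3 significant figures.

6.67 K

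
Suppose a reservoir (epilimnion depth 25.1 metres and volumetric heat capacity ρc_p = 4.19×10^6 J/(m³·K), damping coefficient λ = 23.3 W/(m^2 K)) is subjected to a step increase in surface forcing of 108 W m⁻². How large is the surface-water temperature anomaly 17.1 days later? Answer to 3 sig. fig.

Areal heat capacity C = ρc_p × D = 4.19×10^6 × 25.1 = 1.05×10^8 J/(m²·K).
τ = C / λ = 1.05×10^8 / 23.3 = 4.51×10^6 s.
Equilibrium anomaly ΔT_eq = F / λ = 108 / 23.3 = 4.64 K.
t = 17.1 days = 1.48×10^6 s, so t/τ = 0.327.
ΔT(t) = ΔT_eq (1 − e^(−t/τ)) = 4.64 × (1 − e^−0.327) = 1.29 K.

1.29 K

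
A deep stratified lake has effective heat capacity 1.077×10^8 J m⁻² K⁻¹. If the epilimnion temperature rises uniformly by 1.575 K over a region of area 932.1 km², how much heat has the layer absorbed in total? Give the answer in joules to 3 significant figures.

1.58×10^17 J

Areal heat capacity C = 1.077×10^8 J m⁻² K⁻¹ (given).
Heat per unit area: q = C ΔT = 1.08×10^8 × 1.575 = 1.70×10^8 J/m².
Total heat: Q = q × A = 1.70×10^8 × (932.1 × 10⁶ m²) = 1.58×10^17 J.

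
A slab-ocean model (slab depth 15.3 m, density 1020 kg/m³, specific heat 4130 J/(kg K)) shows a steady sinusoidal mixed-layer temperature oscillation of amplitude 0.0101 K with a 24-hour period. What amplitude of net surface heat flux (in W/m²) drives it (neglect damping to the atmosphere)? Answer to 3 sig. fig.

47.3

Areal heat capacity C = ρ c_p D = 1020 × 4130 × 15.3 = 6.45×10^7 J/(m²·K).
ω = 2π / 86400 s = 7.27×10^-5 s⁻¹.
Cω = 6.45×10^7 × 7.27×10^-5 = 4690 W/(m²·K).
F₀ = A × Cω = 0.0101 × 4690 = 47.3 W/m².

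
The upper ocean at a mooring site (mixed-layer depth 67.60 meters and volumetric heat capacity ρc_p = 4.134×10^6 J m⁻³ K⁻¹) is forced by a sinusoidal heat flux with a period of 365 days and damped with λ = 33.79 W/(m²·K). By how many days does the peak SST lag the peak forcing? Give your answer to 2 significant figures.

Areal heat capacity C = ρc_p × D = 4.134×10^6 × 67.60 = 2.79×10^8 J/(m^2 K).
ω = 2π / 3.15×10^7 s = 1.99×10^-7 s⁻¹.
Phase lag φ = arctan(Cω/λ) = arctan(55.7/33.79) = 1.03 rad.
Time lag = φ / ω = 1.03 / 1.99×10^-7 = 5.15×10^6 s = 59.6 days.

60 days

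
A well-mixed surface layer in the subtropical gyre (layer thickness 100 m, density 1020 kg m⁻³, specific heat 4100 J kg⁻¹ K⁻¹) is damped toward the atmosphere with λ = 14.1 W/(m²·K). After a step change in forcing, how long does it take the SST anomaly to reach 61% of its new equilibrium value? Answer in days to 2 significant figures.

320 days

Areal heat capacity C = ρ c_p D = 1020 × 4100 × 100 = 4.18×10^8 J m⁻² K⁻¹.
τ = C / λ = 4.18×10^8 / 14.1 = 2.97×10^7 s.
Fraction reached: 1 − e^(−t/τ) = 0.61 ⇒ t = −τ ln(1 − 0.61) = τ × 0.942.
t = 2.79×10^7 s = 323 days.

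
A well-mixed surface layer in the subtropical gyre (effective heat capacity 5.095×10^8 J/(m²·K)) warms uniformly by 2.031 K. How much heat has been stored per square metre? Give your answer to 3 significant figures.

1.03×10^9

Areal heat capacity C = 5.095×10^8 J/(m²·K) (given).
ΔQ = C ΔT = 5.09×10^8 × 2.031 = 1.03×10^9 J/m².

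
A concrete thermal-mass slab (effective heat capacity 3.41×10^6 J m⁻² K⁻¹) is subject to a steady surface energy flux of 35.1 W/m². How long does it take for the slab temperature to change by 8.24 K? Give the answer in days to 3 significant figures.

9.27 days

Areal heat capacity C = 3.41×10^6 J m⁻² K⁻¹ (given).
Time required: Δt = C ΔT / F = 3.41×10^6 × 8.24 / 35.1 = 8.01×10^5 s.
In days: 8.01×10^5 s / (86400 s/day) = 9.27 days.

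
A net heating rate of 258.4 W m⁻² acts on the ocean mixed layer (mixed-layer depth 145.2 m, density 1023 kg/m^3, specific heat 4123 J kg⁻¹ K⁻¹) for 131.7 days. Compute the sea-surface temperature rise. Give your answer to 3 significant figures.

Areal heat capacity C = ρ c_p D = 1023 × 4123 × 145.2 = 6.12×10^8 J/(m²·K).
Net heat input Q = F Δt = 258.4 × (131.7 days × 86400 s/day) = 2.94×10^9 J/m².
ΔT = Q / C = 2.94×10^9 / 6.12×10^8 = 4.80 K.

4.80 K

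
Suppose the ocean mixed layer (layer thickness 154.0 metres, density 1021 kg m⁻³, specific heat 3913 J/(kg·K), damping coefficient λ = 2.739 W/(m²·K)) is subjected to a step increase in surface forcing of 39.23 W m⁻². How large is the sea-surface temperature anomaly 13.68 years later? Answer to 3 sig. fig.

Areal heat capacity C = ρ c_p D = 1021 × 3913 × 154.0 = 6.15×10^8 J/(m²·K).
τ = C / λ = 6.15×10^8 / 2.739 = 2.25×10^8 s.
Equilibrium anomaly ΔT_eq = F / λ = 39.23 / 2.739 = 14.3 K.
t = 13.68 years = 4.32×10^8 s, so t/τ = 1.92.
ΔT(t) = ΔT_eq (1 − e^(−t/τ)) = 14.3 × (1 − e^−1.92) = 12.2 K.

12.2 K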